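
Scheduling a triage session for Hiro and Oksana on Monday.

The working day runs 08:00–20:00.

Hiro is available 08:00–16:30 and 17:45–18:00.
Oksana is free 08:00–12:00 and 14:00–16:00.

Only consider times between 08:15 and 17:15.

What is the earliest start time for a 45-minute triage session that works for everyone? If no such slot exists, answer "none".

08:15

Hiro ∩ Oksana: 08:00–12:00, 14:00–16:00.
Restricted to 08:15–17:15: 08:15–12:00, 14:00–16:00.
Windows ≥ 45 min: 08:15–12:00, 14:00–16:00.
Earliest such window starts at 08:15.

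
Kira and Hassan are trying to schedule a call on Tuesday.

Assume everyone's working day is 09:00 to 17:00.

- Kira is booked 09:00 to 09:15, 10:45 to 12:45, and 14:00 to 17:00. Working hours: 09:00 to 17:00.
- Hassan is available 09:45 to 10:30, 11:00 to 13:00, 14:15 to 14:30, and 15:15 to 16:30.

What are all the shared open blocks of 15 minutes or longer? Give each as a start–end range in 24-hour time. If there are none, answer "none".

Kira free within 09:00–17:00: 09:15–10:45, 12:45–14:00.
Kira ∩ Hassan: 09:45–10:30, 12:45–13:00.
Windows ≥ 15 min: 09:45–10:30, 12:45–13:00.

09:45–10:30, 12:45–13:00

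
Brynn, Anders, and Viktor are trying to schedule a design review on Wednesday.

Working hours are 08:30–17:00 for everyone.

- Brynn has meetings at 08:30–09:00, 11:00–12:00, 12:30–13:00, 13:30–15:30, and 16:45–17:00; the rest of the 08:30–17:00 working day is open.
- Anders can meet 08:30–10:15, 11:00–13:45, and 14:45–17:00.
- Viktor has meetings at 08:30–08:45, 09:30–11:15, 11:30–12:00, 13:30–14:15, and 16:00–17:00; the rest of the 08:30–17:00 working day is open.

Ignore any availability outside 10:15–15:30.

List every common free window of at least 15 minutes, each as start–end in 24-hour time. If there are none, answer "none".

Brynn free within 08:30–17:00: 09:00–11:00, 12:00–12:30, 13:00–13:30, 15:30–16:45.
Viktor free within 08:30–17:00: 08:45–09:30, 11:15–11:30, 12:00–13:30, 14:15–16:00.
Brynn ∩ Anders: 09:00–10:15, 12:00–12:30, 13:00–13:30, 15:30–16:45.
Brynn ∩ Anders ∩ Viktor: 09:00–09:30, 12:00–12:30, 13:00–13:30, 15:30–16:00.
Restricted to 10:15–15:30: 12:00–12:30, 13:00–13:30.
Windows ≥ 15 min: 12:00–12:30, 13:00–13:30.

12:00–12:30, 13:00–13:30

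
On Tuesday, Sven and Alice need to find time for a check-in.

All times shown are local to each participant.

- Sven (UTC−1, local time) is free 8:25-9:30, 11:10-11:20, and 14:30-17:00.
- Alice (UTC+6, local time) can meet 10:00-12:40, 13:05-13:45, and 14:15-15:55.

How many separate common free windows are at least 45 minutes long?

Sven → UTC: 09:25–10:30, 12:10–12:20, 15:30–18:00.
Alice → UTC: 04:00–06:40, 07:05–07:45, 08:15–09:55.
Sven ∩ Alice: 09:25–09:55.
Windows ≥ 45 min: (none).
That's 0 windows.

0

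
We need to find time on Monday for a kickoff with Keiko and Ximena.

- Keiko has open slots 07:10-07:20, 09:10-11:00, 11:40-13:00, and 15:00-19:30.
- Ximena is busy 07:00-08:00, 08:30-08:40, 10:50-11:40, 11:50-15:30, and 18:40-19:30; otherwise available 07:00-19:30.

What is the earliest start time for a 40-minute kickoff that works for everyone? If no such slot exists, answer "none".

09:10

Ximena free within 07:00–19:30: 08:00–08:30, 08:40–10:50, 11:40–11:50, 15:30–18:40.
Keiko ∩ Ximena: 09:10–10:50, 11:40–11:50, 15:30–18:40.
Windows ≥ 40 min: 09:10–10:50, 15:30–18:40.
Earliest such window starts at 09:10.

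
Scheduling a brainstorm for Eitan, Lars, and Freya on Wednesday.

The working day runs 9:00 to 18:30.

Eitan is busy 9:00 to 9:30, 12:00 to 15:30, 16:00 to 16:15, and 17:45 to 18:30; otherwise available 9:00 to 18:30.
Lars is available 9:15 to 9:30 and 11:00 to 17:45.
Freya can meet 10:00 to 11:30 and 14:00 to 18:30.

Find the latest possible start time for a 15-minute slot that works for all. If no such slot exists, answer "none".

Eitan free within 09:00–18:30: 09:30–12:00, 15:30–16:00, 16:15–17:45.
Eitan ∩ Lars: 11:00–12:00, 15:30–16:00, 16:15–17:45.
Eitan ∩ Lars ∩ Freya: 11:00–11:30, 15:30–16:00, 16:15–17:45.
Windows ≥ 15 min: 11:00–11:30, 15:30–16:00, 16:15–17:45.
Latest start in the last window 16:15–17:45 is 17:45 − 15 min = 17:30.

17:30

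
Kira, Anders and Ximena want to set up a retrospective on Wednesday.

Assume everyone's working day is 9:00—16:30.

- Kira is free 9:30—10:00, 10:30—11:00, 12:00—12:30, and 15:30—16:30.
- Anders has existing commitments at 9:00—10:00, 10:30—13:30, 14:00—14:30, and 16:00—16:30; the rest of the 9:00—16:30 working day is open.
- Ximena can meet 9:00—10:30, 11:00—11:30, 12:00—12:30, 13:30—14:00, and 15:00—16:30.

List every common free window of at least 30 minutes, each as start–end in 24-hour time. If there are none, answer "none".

Anders free within 09:00–16:30: 10:00–10:30, 13:30–14:00, 14:30–16:00.
Kira ∩ Anders: 15:30–16:00.
Kira ∩ Anders ∩ Ximena: 15:30–16:00.
Windows ≥ 30 min: 15:30–16:00.

15:30–16:00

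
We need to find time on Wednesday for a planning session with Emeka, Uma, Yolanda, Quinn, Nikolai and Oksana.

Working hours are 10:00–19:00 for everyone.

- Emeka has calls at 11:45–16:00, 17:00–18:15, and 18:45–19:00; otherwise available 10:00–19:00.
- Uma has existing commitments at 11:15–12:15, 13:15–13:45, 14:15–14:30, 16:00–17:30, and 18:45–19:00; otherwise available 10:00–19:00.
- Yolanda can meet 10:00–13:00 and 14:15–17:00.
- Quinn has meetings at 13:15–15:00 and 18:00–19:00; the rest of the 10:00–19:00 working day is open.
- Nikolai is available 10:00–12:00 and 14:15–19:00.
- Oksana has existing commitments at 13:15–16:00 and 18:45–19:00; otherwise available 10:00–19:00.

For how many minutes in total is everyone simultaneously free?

75 minutes

Emeka free within 10:00–19:00: 10:00–11:45, 16:00–17:00, 18:15–18:45.
Uma free within 10:00–19:00: 10:00–11:15, 12:15–13:15, 13:45–14:15, 14:30–16:00, 17:30–18:45.
Quinn free within 10:00–19:00: 10:00–13:15, 15:00–18:00.
Oksana free within 10:00–19:00: 10:00–13:15, 16:00–18:45.
Emeka ∩ Uma: 10:00–11:15, 18:15–18:45.
Emeka ∩ Uma ∩ Yolanda: 10:00–11:15.
Emeka ∩ Uma ∩ Yolanda ∩ Quinn: 10:00–11:15.
Emeka ∩ Uma ∩ Yolanda ∩ Quinn ∩ Nikolai: 10:00–11:15.
Emeka ∩ Uma ∩ Yolanda ∩ Quinn ∩ Nikolai ∩ Oksana: 10:00–11:15.
Total common minutes: 75.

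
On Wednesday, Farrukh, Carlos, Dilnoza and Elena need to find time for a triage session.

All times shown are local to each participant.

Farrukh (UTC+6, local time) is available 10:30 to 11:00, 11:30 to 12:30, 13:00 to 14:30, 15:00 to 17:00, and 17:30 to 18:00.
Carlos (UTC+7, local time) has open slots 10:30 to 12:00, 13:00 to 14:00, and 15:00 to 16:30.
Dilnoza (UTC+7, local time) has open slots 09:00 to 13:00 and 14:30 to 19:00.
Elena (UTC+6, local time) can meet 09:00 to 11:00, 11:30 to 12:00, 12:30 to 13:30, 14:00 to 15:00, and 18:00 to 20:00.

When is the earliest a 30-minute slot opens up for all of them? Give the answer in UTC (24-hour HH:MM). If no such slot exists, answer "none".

Farrukh → UTC: 04:30–05:00, 05:30–06:30, 07:00–08:30, 09:00–11:00, 11:30–12:00.
Carlos → UTC: 03:30–05:00, 06:00–07:00, 08:00–09:30.
Dilnoza → UTC: 02:00–06:00, 07:30–12:00.
Elena → UTC: 03:00–05:00, 05:30–06:00, 06:30–07:30, 08:00–09:00, 12:00–14:00.
Farrukh ∩ Carlos: 04:30–05:00, 06:00–06:30, 08:00–08:30, 09:00–09:30.
Farrukh ∩ Carlos ∩ Dilnoza: 04:30–05:00, 08:00–08:30, 09:00–09:30.
Farrukh ∩ Carlos ∩ Dilnoza ∩ Elena: 04:30–05:00, 08:00–08:30.
Windows ≥ 30 min: 04:30–05:00, 08:00–08:30.
Earliest such window starts at 04:30.

04:30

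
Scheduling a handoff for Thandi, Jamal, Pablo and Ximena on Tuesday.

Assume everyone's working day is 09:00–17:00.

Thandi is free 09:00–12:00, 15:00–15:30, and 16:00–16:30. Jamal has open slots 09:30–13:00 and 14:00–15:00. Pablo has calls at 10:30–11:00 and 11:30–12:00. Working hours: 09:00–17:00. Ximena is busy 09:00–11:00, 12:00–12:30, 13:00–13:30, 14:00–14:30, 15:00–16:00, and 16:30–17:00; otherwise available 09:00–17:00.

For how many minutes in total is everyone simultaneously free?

30 minutes

Pablo free within 09:00–17:00: 09:00–10:30, 11:00–11:30, 12:00–17:00.
Ximena free within 09:00–17:00: 11:00–12:00, 12:30–13:00, 13:30–14:00, 14:30–15:00, 16:00–16:30.
Thandi ∩ Jamal: 09:30–12:00.
Thandi ∩ Jamal ∩ Pablo: 09:30–10:30, 11:00–11:30.
Thandi ∩ Jamal ∩ Pablo ∩ Ximena: 11:00–11:30.
Total common minutes: 30.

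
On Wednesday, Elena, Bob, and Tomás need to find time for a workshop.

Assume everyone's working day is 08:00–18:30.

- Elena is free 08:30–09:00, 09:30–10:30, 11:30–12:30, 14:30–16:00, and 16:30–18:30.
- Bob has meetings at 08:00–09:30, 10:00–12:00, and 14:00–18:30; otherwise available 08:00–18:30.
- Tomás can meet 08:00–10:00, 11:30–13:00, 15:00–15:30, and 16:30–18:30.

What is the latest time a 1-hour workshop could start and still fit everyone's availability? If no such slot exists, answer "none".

none

Bob free within 08:00–18:30: 09:30–10:00, 12:00–14:00.
Elena ∩ Bob: 09:30–10:00, 12:00–12:30.
Elena ∩ Bob ∩ Tomás: 09:30–10:00, 12:00–12:30.
Windows ≥ 60 min: (none).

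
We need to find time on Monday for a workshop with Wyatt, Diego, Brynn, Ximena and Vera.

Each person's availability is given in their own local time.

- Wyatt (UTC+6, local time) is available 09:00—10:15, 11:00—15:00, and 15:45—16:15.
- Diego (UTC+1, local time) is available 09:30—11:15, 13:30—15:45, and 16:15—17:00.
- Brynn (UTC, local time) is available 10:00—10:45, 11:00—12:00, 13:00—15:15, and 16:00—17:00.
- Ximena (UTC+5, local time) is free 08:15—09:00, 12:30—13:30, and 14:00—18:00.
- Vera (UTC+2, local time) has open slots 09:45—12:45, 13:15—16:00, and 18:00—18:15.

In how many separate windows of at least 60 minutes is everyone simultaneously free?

Wyatt → UTC: 03:00–04:15, 05:00–09:00, 09:45–10:15.
Diego → UTC: 08:30–10:15, 12:30–14:45, 15:15–16:00.
Brynn → UTC: 10:00–10:45, 11:00–12:00, 13:00–15:15, 16:00–17:00.
Ximena → UTC: 03:15–04:00, 07:30–08:30, 09:00–13:00.
Vera → UTC: 07:45–10:45, 11:15–14:00, 16:00–16:15.
Wyatt ∩ Diego: 08:30–09:00, 09:45–10:15.
Wyatt ∩ Diego ∩ Brynn: 10:00–10:15.
Wyatt ∩ Diego ∩ Brynn ∩ Ximena: 10:00–10:15.
Wyatt ∩ Diego ∩ Brynn ∩ Ximena ∩ Vera: 10:00–10:15.
Windows ≥ 60 min: (none).
That's 0 windows.

0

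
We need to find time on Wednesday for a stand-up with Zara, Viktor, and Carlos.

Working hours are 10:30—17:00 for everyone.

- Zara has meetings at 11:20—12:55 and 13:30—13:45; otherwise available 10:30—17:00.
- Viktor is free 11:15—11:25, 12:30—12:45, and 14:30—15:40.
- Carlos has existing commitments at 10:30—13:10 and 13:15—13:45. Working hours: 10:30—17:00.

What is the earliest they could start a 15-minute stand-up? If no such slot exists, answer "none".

14:30

Zara free within 10:30–17:00: 10:30–11:20, 12:55–13:30, 13:45–17:00.
Carlos free within 10:30–17:00: 13:10–13:15, 13:45–17:00.
Zara ∩ Viktor: 11:15–11:20, 14:30–15:40.
Zara ∩ Viktor ∩ Carlos: 14:30–15:40.
Windows ≥ 15 min: 14:30–15:40.
Earliest such window starts at 14:30.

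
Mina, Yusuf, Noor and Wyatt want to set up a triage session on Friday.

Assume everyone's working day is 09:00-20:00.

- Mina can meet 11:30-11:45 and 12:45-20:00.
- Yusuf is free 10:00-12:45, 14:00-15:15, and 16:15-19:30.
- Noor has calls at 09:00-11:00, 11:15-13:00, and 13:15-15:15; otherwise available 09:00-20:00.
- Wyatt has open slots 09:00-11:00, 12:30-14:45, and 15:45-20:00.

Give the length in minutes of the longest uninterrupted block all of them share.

195 minutes

Noor free within 09:00–20:00: 11:00–11:15, 13:00–13:15, 15:15–20:00.
Mina ∩ Yusuf: 11:30–11:45, 14:00–15:15, 16:15–19:30.
Mina ∩ Yusuf ∩ Noor: 16:15–19:30.
Mina ∩ Yusuf ∩ Noor ∩ Wyatt: 16:15–19:30.
Single common window of 195 minutes.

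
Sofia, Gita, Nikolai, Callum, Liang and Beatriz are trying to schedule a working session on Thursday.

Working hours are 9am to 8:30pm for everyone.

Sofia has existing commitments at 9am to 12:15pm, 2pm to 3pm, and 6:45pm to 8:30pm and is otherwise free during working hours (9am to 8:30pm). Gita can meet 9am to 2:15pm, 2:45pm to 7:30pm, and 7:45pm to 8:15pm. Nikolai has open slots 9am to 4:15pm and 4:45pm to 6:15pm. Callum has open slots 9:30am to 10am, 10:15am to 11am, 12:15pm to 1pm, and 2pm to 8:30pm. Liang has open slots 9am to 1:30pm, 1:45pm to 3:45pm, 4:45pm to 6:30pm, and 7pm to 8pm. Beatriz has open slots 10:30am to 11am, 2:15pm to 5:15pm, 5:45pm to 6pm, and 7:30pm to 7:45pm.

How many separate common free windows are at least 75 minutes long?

0

Sofia free within 09:00–20:30: 12:15–14:00, 15:00–18:45.
Sofia ∩ Gita: 12:15–14:00, 15:00–18:45.
Sofia ∩ Gita ∩ Nikolai: 12:15–14:00, 15:00–16:15, 16:45–18:15.
Sofia ∩ Gita ∩ Nikolai ∩ Callum: 12:15–13:00, 15:00–16:15, 16:45–18:15.
Sofia ∩ Gita ∩ Nikolai ∩ Callum ∩ Liang: 12:15–13:00, 15:00–15:45, 16:45–18:15.
Sofia ∩ Gita ∩ Nikolai ∩ Callum ∩ Liang ∩ Beatriz: 15:00–15:45, 16:45–17:15, 17:45–18:00.
Windows ≥ 75 min: (none).
That's 0 windows.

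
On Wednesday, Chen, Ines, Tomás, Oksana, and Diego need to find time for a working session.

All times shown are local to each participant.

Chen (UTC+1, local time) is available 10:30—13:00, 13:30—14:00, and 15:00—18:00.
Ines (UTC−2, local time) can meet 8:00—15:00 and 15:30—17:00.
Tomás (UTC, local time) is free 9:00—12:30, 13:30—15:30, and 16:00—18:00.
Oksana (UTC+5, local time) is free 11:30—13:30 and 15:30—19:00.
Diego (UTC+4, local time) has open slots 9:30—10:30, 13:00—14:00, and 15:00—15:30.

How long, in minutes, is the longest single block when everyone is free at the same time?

Chen → UTC: 09:30–12:00, 12:30–13:00, 14:00–17:00.
Ines → UTC: 10:00–17:00, 17:30–19:00.
Tomás → UTC: 09:00–12:30, 13:30–15:30, 16:00–18:00.
Oksana → UTC: 06:30–08:30, 10:30–14:00.
Diego → UTC: 05:30–06:30, 09:00–10:00, 11:00–11:30.
Chen ∩ Ines: 10:00–12:00, 12:30–13:00, 14:00–17:00.
Chen ∩ Ines ∩ Tomás: 10:00–12:00, 14:00–15:30, 16:00–17:00.
Chen ∩ Ines ∩ Tomás ∩ Oksana: 10:30–12:00.
Chen ∩ Ines ∩ Tomás ∩ Oksana ∩ Diego: 11:00–11:30.
Single common window of 30 minutes.

30 minutes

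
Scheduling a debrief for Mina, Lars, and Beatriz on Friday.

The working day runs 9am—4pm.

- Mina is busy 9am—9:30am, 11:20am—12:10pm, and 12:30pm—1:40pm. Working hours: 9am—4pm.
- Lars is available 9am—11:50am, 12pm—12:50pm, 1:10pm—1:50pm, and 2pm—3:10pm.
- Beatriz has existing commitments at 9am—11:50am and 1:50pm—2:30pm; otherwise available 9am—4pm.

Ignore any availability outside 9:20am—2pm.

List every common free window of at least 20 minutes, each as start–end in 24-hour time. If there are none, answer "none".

12:10–12:30

Mina free within 09:00–16:00: 09:30–11:20, 12:10–12:30, 13:40–16:00.
Beatriz free within 09:00–16:00: 11:50–13:50, 14:30–16:00.
Mina ∩ Lars: 09:30–11:20, 12:10–12:30, 13:40–13:50, 14:00–15:10.
Mina ∩ Lars ∩ Beatriz: 12:10–12:30, 13:40–13:50, 14:30–15:10.
Restricted to 09:20–14:00: 12:10–12:30, 13:40–13:50.
Windows ≥ 20 min: 12:10–12:30.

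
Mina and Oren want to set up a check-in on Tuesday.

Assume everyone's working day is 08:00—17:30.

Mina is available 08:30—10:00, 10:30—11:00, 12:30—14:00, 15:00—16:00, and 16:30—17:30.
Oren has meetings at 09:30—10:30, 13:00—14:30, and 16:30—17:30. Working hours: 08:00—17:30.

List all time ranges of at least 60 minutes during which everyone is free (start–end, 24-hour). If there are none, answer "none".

Oren free within 08:00–17:30: 08:00–09:30, 10:30–13:00, 14:30–16:30.
Mina ∩ Oren: 08:30–09:30, 10:30–11:00, 12:30–13:00, 15:00–16:00.
Windows ≥ 60 min: 08:30–09:30, 15:00–16:00.

08:30–09:30, 15:00–16:00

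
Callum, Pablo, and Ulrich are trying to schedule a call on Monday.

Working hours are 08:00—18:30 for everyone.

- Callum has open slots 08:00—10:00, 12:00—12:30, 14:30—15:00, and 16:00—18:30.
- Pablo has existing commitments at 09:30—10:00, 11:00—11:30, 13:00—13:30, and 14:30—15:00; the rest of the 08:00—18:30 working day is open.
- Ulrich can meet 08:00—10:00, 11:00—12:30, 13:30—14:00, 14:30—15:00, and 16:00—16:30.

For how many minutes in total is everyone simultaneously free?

Pablo free within 08:00–18:30: 08:00–09:30, 10:00–11:00, 11:30–13:00, 13:30–14:30, 15:00–18:30.
Callum ∩ Pablo: 08:00–09:30, 12:00–12:30, 16:00–18:30.
Callum ∩ Pablo ∩ Ulrich: 08:00–09:30, 12:00–12:30, 16:00–16:30.
Total common minutes: 90 + 30 + 30 = 150.

150 minutes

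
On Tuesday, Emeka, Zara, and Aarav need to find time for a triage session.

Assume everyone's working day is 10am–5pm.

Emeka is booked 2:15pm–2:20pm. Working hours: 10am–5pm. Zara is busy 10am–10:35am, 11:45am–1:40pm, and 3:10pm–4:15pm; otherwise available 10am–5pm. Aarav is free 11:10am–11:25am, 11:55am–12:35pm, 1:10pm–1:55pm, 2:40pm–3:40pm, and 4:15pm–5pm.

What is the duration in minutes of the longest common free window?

Emeka free within 10:00–17:00: 10:00–14:15, 14:20–17:00.
Zara free within 10:00–17:00: 10:35–11:45, 13:40–15:10, 16:15–17:00.
Emeka ∩ Zara: 10:35–11:45, 13:40–14:15, 14:20–15:10, 16:15–17:00.
Emeka ∩ Zara ∩ Aarav: 11:10–11:25, 13:40–13:55, 14:40–15:10, 16:15–17:00.
Common window lengths: 15, 15, 30, 45 min; longest is 45.

45 minutes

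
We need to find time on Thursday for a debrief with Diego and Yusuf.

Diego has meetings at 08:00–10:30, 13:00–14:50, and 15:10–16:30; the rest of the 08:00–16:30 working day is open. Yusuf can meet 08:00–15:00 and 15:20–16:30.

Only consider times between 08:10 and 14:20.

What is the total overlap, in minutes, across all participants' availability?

150 minutes

Diego free within 08:00–16:30: 10:30–13:00, 14:50–15:10.
Diego ∩ Yusuf: 10:30–13:00, 14:50–15:00.
Restricted to 08:10–14:20: 10:30–13:00.
Total common minutes: 150.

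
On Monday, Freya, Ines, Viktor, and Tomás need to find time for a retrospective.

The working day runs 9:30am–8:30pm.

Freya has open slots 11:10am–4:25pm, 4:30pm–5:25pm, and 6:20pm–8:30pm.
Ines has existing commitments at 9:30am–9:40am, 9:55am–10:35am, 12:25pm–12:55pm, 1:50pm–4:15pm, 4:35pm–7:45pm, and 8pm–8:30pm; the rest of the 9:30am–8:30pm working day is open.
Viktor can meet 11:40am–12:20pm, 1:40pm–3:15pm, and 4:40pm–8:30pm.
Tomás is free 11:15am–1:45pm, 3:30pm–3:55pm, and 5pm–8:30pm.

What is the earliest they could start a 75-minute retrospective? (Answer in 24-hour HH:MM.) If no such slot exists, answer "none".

Ines free within 09:30–20:30: 09:40–09:55, 10:35–12:25, 12:55–13:50, 16:15–16:35, 19:45–20:00.
Freya ∩ Ines: 11:10–12:25, 12:55–13:50, 16:15–16:25, 16:30–16:35, 19:45–20:00.
Freya ∩ Ines ∩ Viktor: 11:40–12:20, 13:40–13:50, 19:45–20:00.
Freya ∩ Ines ∩ Viktor ∩ Tomás: 11:40–12:20, 13:40–13:45, 19:45–20:00.
Windows ≥ 75 min: (none).

none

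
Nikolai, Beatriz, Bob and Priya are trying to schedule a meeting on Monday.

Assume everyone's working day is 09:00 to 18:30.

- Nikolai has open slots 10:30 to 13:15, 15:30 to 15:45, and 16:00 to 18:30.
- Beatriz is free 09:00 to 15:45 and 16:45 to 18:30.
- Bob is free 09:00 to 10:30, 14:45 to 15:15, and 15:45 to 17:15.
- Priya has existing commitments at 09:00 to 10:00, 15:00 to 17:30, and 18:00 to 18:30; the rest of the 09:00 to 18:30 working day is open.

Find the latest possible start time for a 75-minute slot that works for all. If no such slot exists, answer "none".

Priya free within 09:00–18:30: 10:00–15:00, 17:30–18:00.
Nikolai ∩ Beatriz: 10:30–13:15, 15:30–15:45, 16:45–18:30.
Nikolai ∩ Beatriz ∩ Bob: 16:45–17:15.
Nikolai ∩ Beatriz ∩ Bob ∩ Priya: (none).
Windows ≥ 75 min: (none).

none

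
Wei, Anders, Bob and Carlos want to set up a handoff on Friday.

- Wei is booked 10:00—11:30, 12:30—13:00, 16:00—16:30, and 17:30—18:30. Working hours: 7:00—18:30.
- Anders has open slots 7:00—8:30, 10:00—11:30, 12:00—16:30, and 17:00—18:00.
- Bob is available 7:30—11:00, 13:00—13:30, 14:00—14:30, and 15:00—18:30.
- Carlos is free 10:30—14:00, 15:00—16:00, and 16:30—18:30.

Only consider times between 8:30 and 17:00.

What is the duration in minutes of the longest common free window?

60 minutes

Wei free within 07:00–18:30: 07:00–10:00, 11:30–12:30, 13:00–16:00, 16:30–17:30.
Wei ∩ Anders: 07:00–08:30, 12:00–12:30, 13:00–16:00, 17:00–17:30.
Wei ∩ Anders ∩ Bob: 07:30–08:30, 13:00–13:30, 14:00–14:30, 15:00–16:00, 17:00–17:30.
Wei ∩ Anders ∩ Bob ∩ Carlos: 13:00–13:30, 15:00–16:00, 17:00–17:30.
Restricted to 08:30–17:00: 13:00–13:30, 15:00–16:00.
Common window lengths: 30, 60 min; longest is 60.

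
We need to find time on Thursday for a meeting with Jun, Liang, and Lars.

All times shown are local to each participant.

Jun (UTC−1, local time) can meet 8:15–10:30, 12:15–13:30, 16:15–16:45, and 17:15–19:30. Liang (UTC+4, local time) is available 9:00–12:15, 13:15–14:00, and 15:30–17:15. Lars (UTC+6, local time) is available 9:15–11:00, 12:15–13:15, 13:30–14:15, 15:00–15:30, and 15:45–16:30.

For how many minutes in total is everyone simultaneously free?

30 minutes

Jun → UTC: 09:15–11:30, 13:15–14:30, 17:15–17:45, 18:15–20:30.
Liang → UTC: 05:00–08:15, 09:15–10:00, 11:30–13:15.
Lars → UTC: 03:15–05:00, 06:15–07:15, 07:30–08:15, 09:00–09:30, 09:45–10:30.
Jun ∩ Liang: 09:15–10:00.
Jun ∩ Liang ∩ Lars: 09:15–09:30, 09:45–10:00.
Total common minutes: 15 + 15 = 30.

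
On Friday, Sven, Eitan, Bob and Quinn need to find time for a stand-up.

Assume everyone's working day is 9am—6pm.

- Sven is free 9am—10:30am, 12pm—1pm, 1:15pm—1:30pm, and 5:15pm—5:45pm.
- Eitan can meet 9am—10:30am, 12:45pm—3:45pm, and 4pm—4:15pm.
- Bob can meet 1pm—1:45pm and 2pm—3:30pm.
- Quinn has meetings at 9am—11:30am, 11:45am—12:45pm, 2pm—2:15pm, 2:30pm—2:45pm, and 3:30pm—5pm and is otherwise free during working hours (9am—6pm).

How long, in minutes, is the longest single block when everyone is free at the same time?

15 minutes

Quinn free within 09:00–18:00: 11:30–11:45, 12:45–14:00, 14:15–14:30, 14:45–15:30, 17:00–18:00.
Sven ∩ Eitan: 09:00–10:30, 12:45–13:00, 13:15–13:30.
Sven ∩ Eitan ∩ Bob: 13:15–13:30.
Sven ∩ Eitan ∩ Bob ∩ Quinn: 13:15–13:30.
Single common window of 15 minutes.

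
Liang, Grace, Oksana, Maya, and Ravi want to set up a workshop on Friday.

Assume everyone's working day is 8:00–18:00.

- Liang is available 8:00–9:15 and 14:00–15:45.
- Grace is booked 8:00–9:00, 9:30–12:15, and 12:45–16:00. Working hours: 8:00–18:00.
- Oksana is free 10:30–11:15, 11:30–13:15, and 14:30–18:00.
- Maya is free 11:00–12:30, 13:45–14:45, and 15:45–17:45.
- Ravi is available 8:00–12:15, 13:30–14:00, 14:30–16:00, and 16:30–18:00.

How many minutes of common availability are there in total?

Grace free within 08:00–18:00: 09:00–09:30, 12:15–12:45, 16:00–18:00.
Liang ∩ Grace: 09:00–09:15.
Liang ∩ Grace ∩ Oksana: (none).
Liang ∩ Grace ∩ Oksana ∩ Maya: (none).
Liang ∩ Grace ∩ Oksana ∩ Maya ∩ Ravi: (none).
Total common minutes: 0.

0 minutes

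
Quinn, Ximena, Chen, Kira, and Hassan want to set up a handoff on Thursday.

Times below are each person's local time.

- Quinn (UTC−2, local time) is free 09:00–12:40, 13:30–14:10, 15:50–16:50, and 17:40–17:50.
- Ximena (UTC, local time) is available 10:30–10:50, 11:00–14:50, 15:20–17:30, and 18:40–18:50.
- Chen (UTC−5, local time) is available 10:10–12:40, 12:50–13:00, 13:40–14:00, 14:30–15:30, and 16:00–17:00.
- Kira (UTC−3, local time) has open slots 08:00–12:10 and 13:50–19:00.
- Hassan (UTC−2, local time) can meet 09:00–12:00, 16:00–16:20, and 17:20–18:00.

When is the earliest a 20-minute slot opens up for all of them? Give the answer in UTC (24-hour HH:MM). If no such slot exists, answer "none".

none

Quinn → UTC: 11:00–14:40, 15:30–16:10, 17:50–18:50, 19:40–19:50.
Ximena → UTC: 10:30–10:50, 11:00–14:50, 15:20–17:30, 18:40–18:50.
Chen → UTC: 15:10–17:40, 17:50–18:00, 18:40–19:00, 19:30–20:30, 21:00–22:00.
Kira → UTC: 11:00–15:10, 16:50–22:00.
Hassan → UTC: 11:00–14:00, 18:00–18:20, 19:20–20:00.
Quinn ∩ Ximena: 11:00–14:40, 15:30–16:10, 18:40–18:50.
Quinn ∩ Ximena ∩ Chen: 15:30–16:10, 18:40–18:50.
Quinn ∩ Ximena ∩ Chen ∩ Kira: 18:40–18:50.
Quinn ∩ Ximena ∩ Chen ∩ Kira ∩ Hassan: (none).
Windows ≥ 20 min: (none).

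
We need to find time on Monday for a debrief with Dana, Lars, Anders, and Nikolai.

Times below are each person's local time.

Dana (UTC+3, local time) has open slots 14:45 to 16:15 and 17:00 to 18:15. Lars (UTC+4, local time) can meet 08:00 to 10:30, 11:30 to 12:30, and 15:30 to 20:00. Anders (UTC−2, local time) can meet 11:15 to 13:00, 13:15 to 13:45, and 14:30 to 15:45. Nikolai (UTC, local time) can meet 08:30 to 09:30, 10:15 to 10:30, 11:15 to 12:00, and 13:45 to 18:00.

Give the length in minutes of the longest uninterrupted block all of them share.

60 minutes

Dana → UTC: 11:45–13:15, 14:00–15:15.
Lars → UTC: 04:00–06:30, 07:30–08:30, 11:30–16:00.
Anders → UTC: 13:15–15:00, 15:15–15:45, 16:30–17:45.
Nikolai → UTC: 08:30–09:30, 10:15–10:30, 11:15–12:00, 13:45–18:00.
Dana ∩ Lars: 11:45–13:15, 14:00–15:15.
Dana ∩ Lars ∩ Anders: 14:00–15:00.
Dana ∩ Lars ∩ Anders ∩ Nikolai: 14:00–15:00.
Single common window of 60 minutes.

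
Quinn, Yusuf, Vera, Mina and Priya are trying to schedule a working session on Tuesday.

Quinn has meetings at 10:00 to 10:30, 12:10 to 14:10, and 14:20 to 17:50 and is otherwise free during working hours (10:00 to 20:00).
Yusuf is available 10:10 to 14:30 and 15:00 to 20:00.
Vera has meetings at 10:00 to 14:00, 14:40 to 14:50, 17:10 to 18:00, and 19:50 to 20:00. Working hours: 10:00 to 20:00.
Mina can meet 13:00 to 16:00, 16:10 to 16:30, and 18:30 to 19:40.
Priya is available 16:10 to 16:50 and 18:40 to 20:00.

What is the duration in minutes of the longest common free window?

60 minutes

Quinn free within 10:00–20:00: 10:30–12:10, 14:10–14:20, 17:50–20:00.
Vera free within 10:00–20:00: 14:00–14:40, 14:50–17:10, 18:00–19:50.
Quinn ∩ Yusuf: 10:30–12:10, 14:10–14:20, 17:50–20:00.
Quinn ∩ Yusuf ∩ Vera: 14:10–14:20, 18:00–19:50.
Quinn ∩ Yusuf ∩ Vera ∩ Mina: 14:10–14:20, 18:30–19:40.
Quinn ∩ Yusuf ∩ Vera ∩ Mina ∩ Priya: 18:40–19:40.
Single common window of 60 minutes.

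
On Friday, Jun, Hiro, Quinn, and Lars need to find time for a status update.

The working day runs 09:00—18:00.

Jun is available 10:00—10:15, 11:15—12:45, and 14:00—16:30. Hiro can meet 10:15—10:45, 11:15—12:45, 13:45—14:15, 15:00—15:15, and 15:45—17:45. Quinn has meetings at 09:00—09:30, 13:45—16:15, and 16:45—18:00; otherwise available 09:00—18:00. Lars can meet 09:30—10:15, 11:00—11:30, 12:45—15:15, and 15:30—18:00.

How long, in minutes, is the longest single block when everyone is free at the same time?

Quinn free within 09:00–18:00: 09:30–13:45, 16:15–16:45.
Jun ∩ Hiro: 11:15–12:45, 14:00–14:15, 15:00–15:15, 15:45–16:30.
Jun ∩ Hiro ∩ Quinn: 11:15–12:45, 16:15–16:30.
Jun ∩ Hiro ∩ Quinn ∩ Lars: 11:15–11:30, 16:15–16:30.
Common window lengths: 15, 15 min; longest is 15.

15 minutes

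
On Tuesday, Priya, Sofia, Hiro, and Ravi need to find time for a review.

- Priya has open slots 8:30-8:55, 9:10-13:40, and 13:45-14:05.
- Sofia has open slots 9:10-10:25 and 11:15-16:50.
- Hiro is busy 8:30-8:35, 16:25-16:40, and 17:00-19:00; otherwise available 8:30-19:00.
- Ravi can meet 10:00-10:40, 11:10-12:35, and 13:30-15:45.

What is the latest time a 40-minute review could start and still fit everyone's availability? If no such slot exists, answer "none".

Hiro free within 08:30–19:00: 08:35–16:25, 16:40–17:00.
Priya ∩ Sofia: 09:10–10:25, 11:15–13:40, 13:45–14:05.
Priya ∩ Sofia ∩ Hiro: 09:10–10:25, 11:15–13:40, 13:45–14:05.
Priya ∩ Sofia ∩ Hiro ∩ Ravi: 10:00–10:25, 11:15–12:35, 13:30–13:40, 13:45–14:05.
Windows ≥ 40 min: 11:15–12:35.
Latest start in the last window 11:15–12:35 is 12:35 − 40 min = 11:55.

11:55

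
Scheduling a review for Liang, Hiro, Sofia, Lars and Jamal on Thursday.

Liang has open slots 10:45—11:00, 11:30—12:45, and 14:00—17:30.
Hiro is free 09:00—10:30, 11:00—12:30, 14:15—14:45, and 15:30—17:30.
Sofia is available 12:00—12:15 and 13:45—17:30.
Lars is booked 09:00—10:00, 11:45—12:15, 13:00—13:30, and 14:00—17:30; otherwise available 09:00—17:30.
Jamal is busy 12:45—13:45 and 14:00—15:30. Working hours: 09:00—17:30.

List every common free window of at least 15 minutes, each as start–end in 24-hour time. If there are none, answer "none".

Lars free within 09:00–17:30: 10:00–11:45, 12:15–13:00, 13:30–14:00.
Jamal free within 09:00–17:30: 09:00–12:45, 13:45–14:00, 15:30–17:30.
Liang ∩ Hiro: 11:30–12:30, 14:15–14:45, 15:30–17:30.
Liang ∩ Hiro ∩ Sofia: 12:00–12:15, 14:15–14:45, 15:30–17:30.
Liang ∩ Hiro ∩ Sofia ∩ Lars: (none).
Liang ∩ Hiro ∩ Sofia ∩ Lars ∩ Jamal: (none).
Windows ≥ 15 min: (none).

none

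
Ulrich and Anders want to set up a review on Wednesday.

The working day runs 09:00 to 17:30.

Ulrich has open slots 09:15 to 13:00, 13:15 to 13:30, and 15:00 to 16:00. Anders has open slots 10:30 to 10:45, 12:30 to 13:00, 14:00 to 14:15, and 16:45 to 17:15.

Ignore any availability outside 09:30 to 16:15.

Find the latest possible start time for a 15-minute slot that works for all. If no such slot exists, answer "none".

12:45

Ulrich ∩ Anders: 10:30–10:45, 12:30–13:00.
Restricted to 09:30–16:15: 10:30–10:45, 12:30–13:00.
Windows ≥ 15 min: 10:30–10:45, 12:30–13:00.
Latest start in the last window 12:30–13:00 is 13:00 − 15 min = 12:45.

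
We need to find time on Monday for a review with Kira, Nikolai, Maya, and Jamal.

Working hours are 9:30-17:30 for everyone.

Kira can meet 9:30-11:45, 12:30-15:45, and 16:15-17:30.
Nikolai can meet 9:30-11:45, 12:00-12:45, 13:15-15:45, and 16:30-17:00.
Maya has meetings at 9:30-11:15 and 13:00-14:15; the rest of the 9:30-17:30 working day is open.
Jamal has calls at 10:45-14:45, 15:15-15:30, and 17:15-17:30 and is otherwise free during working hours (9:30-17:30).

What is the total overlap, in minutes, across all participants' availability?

Maya free within 09:30–17:30: 11:15–13:00, 14:15–17:30.
Jamal free within 09:30–17:30: 09:30–10:45, 14:45–15:15, 15:30–17:15.
Kira ∩ Nikolai: 09:30–11:45, 12:30–12:45, 13:15–15:45, 16:30–17:00.
Kira ∩ Nikolai ∩ Maya: 11:15–11:45, 12:30–12:45, 14:15–15:45, 16:30–17:00.
Kira ∩ Nikolai ∩ Maya ∩ Jamal: 14:45–15:15, 15:30–15:45, 16:30–17:00.
Total common minutes: 30 + 15 + 30 = 75.

75 minutes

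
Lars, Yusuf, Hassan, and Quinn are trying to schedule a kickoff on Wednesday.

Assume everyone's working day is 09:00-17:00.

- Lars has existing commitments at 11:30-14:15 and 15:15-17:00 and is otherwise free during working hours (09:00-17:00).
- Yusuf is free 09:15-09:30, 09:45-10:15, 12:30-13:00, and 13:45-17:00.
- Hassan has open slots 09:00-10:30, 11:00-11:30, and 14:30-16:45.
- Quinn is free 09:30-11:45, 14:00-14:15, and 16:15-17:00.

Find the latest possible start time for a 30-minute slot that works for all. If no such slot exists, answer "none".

Lars free within 09:00–17:00: 09:00–11:30, 14:15–15:15.
Lars ∩ Yusuf: 09:15–09:30, 09:45–10:15, 14:15–15:15.
Lars ∩ Yusuf ∩ Hassan: 09:15–09:30, 09:45–10:15, 14:30–15:15.
Lars ∩ Yusuf ∩ Hassan ∩ Quinn: 09:45–10:15.
Windows ≥ 30 min: 09:45–10:15.
Latest start in the last window 09:45–10:15 is 10:15 − 30 min = 09:45.

09:45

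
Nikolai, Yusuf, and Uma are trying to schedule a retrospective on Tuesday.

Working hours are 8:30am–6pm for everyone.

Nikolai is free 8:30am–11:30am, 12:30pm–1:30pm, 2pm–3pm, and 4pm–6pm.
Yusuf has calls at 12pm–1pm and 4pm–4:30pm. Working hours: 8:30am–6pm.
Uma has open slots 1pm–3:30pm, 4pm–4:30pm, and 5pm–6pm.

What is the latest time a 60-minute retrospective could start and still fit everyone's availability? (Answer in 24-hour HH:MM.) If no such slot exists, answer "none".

Yusuf free within 08:30–18:00: 08:30–12:00, 13:00–16:00, 16:30–18:00.
Nikolai ∩ Yusuf: 08:30–11:30, 13:00–13:30, 14:00–15:00, 16:30–18:00.
Nikolai ∩ Yusuf ∩ Uma: 13:00–13:30, 14:00–15:00, 17:00–18:00.
Windows ≥ 60 min: 14:00–15:00, 17:00–18:00.
Latest start in the last window 17:00–18:00 is 18:00 − 60 min = 17:00.

17:00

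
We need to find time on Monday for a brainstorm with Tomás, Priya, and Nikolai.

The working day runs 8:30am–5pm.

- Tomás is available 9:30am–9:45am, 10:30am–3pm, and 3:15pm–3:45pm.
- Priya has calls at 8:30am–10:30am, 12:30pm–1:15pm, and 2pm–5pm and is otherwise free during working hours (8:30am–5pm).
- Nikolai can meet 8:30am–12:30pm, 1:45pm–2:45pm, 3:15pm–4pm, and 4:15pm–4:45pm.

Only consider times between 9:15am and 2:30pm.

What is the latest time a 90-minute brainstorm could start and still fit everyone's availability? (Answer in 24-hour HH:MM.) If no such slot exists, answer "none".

Priya free within 08:30–17:00: 10:30–12:30, 13:15–14:00.
Tomás ∩ Priya: 10:30–12:30, 13:15–14:00.
Tomás ∩ Priya ∩ Nikolai: 10:30–12:30, 13:45–14:00.
Restricted to 09:15–14:30: 10:30–12:30, 13:45–14:00.
Windows ≥ 90 min: 10:30–12:30.
Latest start in the last window 10:30–12:30 is 12:30 − 90 min = 11:00.

11:00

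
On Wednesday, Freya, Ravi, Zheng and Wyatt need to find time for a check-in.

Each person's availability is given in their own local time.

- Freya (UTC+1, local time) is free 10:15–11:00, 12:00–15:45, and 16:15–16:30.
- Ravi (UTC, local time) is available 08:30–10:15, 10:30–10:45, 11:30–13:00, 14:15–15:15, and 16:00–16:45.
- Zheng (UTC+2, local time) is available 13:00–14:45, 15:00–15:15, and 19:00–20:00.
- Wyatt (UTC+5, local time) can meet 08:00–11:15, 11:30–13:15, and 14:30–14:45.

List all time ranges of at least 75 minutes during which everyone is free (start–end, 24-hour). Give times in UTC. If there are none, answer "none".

none

Freya → UTC: 09:15–10:00, 11:00–14:45, 15:15–15:30.
Ravi → UTC: 08:30–10:15, 10:30–10:45, 11:30–13:00, 14:15–15:15, 16:00–16:45.
Zheng → UTC: 11:00–12:45, 13:00–13:15, 17:00–18:00.
Wyatt → UTC: 03:00–06:15, 06:30–08:15, 09:30–09:45.
Freya ∩ Ravi: 09:15–10:00, 11:30–13:00, 14:15–14:45.
Freya ∩ Ravi ∩ Zheng: 11:30–12:45.
Freya ∩ Ravi ∩ Zheng ∩ Wyatt: (none).
Windows ≥ 75 min: (none).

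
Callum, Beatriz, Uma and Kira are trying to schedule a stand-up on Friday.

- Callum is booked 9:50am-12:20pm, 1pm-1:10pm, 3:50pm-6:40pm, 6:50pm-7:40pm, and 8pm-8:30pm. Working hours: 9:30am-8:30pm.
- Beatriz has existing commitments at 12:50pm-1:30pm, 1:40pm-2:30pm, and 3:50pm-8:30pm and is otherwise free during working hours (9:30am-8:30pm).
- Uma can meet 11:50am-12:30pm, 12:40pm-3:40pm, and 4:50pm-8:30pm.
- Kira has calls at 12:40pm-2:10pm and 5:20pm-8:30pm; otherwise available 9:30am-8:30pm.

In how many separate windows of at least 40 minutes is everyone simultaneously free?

Callum free within 09:30–20:30: 09:30–09:50, 12:20–13:00, 13:10–15:50, 18:40–18:50, 19:40–20:00.
Beatriz free within 09:30–20:30: 09:30–12:50, 13:30–13:40, 14:30–15:50.
Kira free within 09:30–20:30: 09:30–12:40, 14:10–17:20.
Callum ∩ Beatriz: 09:30–09:50, 12:20–12:50, 13:30–13:40, 14:30–15:50.
Callum ∩ Beatriz ∩ Uma: 12:20–12:30, 12:40–12:50, 13:30–13:40, 14:30–15:40.
Callum ∩ Beatriz ∩ Uma ∩ Kira: 12:20–12:30, 14:30–15:40.
Windows ≥ 40 min: 14:30–15:40.
That's 1 window.

1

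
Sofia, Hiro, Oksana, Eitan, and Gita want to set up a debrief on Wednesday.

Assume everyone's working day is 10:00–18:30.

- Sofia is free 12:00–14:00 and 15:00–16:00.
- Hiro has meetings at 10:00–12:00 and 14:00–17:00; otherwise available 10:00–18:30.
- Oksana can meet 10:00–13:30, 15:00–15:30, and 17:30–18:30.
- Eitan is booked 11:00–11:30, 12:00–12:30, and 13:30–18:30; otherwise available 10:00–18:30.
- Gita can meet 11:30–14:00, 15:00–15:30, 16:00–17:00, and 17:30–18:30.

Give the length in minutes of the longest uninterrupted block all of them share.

Hiro free within 10:00–18:30: 12:00–14:00, 17:00–18:30.
Eitan free within 10:00–18:30: 10:00–11:00, 11:30–12:00, 12:30–13:30.
Sofia ∩ Hiro: 12:00–14:00.
Sofia ∩ Hiro ∩ Oksana: 12:00–13:30.
Sofia ∩ Hiro ∩ Oksana ∩ Eitan: 12:30–13:30.
Sofia ∩ Hiro ∩ Oksana ∩ Eitan ∩ Gita: 12:30–13:30.
Single common window of 60 minutes.

60 minutes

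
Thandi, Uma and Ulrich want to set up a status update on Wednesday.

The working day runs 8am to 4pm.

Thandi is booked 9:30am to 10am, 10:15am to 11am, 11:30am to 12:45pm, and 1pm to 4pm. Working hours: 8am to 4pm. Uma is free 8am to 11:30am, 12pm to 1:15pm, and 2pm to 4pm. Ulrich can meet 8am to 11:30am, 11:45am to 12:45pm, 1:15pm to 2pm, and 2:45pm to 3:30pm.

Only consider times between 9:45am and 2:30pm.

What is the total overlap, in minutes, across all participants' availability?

45 minutes

Thandi free within 08:00–16:00: 08:00–09:30, 10:00–10:15, 11:00–11:30, 12:45–13:00.
Thandi ∩ Uma: 08:00–09:30, 10:00–10:15, 11:00–11:30, 12:45–13:00.
Thandi ∩ Uma ∩ Ulrich: 08:00–09:30, 10:00–10:15, 11:00–11:30.
Restricted to 09:45–14:30: 10:00–10:15, 11:00–11:30.
Total common minutes: 15 + 30 = 45.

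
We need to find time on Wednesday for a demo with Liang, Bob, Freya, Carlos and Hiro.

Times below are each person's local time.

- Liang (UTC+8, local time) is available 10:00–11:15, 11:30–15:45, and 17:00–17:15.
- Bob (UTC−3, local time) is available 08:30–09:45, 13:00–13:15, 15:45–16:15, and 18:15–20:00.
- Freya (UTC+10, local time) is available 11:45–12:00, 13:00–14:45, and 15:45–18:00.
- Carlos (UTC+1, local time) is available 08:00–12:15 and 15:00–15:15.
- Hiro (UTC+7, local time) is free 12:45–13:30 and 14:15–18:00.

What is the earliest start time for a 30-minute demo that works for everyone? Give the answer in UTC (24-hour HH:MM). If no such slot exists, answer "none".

Liang → UTC: 02:00–03:15, 03:30–07:45, 09:00–09:15.
Bob → UTC: 11:30–12:45, 16:00–16:15, 18:45–19:15, 21:15–23:00.
Freya → UTC: 01:45–02:00, 03:00–04:45, 05:45–08:00.
Carlos → UTC: 07:00–11:15, 14:00–14:15.
Hiro → UTC: 05:45–06:30, 07:15–11:00.
Liang ∩ Bob: (none).
Liang ∩ Bob ∩ Freya: (none).
Liang ∩ Bob ∩ Freya ∩ Carlos: (none).
Liang ∩ Bob ∩ Freya ∩ Carlos ∩ Hiro: (none).
Windows ≥ 30 min: (none).

none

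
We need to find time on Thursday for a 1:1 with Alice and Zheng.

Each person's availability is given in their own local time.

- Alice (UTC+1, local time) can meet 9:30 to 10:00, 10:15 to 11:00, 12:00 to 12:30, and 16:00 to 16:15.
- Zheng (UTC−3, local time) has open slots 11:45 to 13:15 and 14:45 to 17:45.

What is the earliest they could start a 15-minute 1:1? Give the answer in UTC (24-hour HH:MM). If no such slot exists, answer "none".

Alice → UTC: 08:30–09:00, 09:15–10:00, 11:00–11:30, 15:00–15:15.
Zheng → UTC: 14:45–16:15, 17:45–20:45.
Alice ∩ Zheng: 15:00–15:15.
Windows ≥ 15 min: 15:00–15:15.
Earliest such window starts at 15:00.

15:00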